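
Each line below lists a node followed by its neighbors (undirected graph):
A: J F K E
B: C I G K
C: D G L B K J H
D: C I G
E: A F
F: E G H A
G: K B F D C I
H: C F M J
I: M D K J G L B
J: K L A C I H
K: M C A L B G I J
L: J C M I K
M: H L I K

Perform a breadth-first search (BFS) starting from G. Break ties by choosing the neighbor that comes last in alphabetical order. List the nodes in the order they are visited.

Visit G; enqueue K, I, F, D, C, B → queue [K, I, F, D, C, B]
Visit K; enqueue M, L, J, A → queue [I, F, D, C, B, M, L, J, A]
Visit I → queue [F, D, C, B, M, L, J, A]
Visit F; enqueue H, E → queue [D, C, B, M, L, J, A, H, E]
Visit D → queue [C, B, M, L, J, A, H, E]
Visit C → queue [B, M, L, J, A, H, E]
Visit B → queue [M, L, J, A, H, E]
Visit M → queue [L, J, A, H, E]
Visit L → queue [J, A, H, E]
Visit J → queue [A, H, E]
Visit A → queue [H, E]
Visit H → queue [E]
Visit E → queue []

G -> K -> I -> F -> D -> C -> B -> M -> L -> J -> A -> H -> E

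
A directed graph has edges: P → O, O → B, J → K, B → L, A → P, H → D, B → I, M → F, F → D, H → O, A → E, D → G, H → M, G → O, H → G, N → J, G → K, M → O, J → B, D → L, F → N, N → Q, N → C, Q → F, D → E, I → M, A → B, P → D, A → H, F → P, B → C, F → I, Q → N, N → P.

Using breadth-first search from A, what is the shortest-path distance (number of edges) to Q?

Level 0: A
Level 1: B, E, H, P
Level 2: C, D, G, I, L, M, O
Level 3: F, K
Level 4: N
Level 5: J, Q
Q first appears at level 5.

5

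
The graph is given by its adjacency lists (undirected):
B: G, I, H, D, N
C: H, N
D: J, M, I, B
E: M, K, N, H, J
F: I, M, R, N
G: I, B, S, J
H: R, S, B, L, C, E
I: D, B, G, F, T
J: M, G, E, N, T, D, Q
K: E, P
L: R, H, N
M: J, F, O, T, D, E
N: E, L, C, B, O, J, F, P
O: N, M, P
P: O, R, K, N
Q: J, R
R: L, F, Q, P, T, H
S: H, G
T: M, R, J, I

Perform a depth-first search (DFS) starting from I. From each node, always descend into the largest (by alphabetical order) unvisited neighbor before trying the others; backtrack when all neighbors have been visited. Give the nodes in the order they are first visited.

I, T, R, Q, J, N, P, O, M, F, E, K, H, S, G, B, D, L, C

Visit I
I → T
T → R
R → Q
Q → J
J → N
N → P
P → O
O → M
M → F
M → E
E → K
E → H
H → S
S → G
G → B
B → D
H → L
H → C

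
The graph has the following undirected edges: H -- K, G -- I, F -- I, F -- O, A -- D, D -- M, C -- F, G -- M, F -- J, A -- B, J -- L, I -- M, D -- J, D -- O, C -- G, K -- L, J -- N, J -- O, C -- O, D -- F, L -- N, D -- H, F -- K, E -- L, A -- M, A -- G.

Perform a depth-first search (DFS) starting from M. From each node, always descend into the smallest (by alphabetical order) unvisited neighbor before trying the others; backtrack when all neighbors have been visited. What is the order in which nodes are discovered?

M -> A -> B -> D -> F -> C -> G -> I -> O -> J -> L -> E -> K -> H -> N

Visit M
M → A
A → B
A → D
D → F
F → C
C → G
G → I
C → O
O → J
J → L
L → E
L → K
K → H
L → N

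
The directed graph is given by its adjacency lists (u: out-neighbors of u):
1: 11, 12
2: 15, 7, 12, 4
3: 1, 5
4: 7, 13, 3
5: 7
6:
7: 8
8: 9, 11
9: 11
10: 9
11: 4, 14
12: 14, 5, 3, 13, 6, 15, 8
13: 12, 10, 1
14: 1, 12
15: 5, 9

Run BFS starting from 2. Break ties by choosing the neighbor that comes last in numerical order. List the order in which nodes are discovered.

2 -> 15 -> 12 -> 7 -> 4 -> 9 -> 5 -> 14 -> 13 -> 8 -> 6 -> 3 -> 11 -> 1 -> 10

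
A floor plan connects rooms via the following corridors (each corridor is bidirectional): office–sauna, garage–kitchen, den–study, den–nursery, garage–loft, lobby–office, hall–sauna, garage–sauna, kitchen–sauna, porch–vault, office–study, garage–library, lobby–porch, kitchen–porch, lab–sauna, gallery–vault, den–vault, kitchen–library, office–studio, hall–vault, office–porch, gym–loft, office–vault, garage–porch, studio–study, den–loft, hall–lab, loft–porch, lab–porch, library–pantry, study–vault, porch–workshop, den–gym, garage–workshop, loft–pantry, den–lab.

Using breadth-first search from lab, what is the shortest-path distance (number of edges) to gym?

2

Level 0: lab
Level 1: den, hall, porch, sauna
Level 2: garage, gym, kitchen, lobby, loft, nursery, office, study, vault, workshop
Level 3: gallery, library, pantry, studio
gym first appears at level 2.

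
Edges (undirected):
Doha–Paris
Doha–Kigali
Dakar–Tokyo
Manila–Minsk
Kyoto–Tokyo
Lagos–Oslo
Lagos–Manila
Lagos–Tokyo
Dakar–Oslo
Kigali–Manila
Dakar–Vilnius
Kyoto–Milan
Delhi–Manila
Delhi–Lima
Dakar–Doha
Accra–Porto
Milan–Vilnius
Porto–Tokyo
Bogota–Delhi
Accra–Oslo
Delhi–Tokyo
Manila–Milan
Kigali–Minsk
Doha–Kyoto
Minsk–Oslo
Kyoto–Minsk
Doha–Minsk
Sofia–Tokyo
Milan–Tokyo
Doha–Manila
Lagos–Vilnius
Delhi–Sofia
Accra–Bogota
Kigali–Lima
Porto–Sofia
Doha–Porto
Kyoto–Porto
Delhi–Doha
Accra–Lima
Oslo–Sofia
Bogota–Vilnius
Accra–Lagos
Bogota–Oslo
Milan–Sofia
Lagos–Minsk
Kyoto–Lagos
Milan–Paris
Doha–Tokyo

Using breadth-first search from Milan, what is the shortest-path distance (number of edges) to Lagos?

2

Level 0: Milan
Level 1: Kyoto, Manila, Paris, Sofia, Tokyo, Vilnius
Level 2: Bogota, Dakar, Delhi, Doha, Kigali, Lagos, Minsk, Oslo, Porto
Level 3: Accra, Lima
Lagos first appears at level 2.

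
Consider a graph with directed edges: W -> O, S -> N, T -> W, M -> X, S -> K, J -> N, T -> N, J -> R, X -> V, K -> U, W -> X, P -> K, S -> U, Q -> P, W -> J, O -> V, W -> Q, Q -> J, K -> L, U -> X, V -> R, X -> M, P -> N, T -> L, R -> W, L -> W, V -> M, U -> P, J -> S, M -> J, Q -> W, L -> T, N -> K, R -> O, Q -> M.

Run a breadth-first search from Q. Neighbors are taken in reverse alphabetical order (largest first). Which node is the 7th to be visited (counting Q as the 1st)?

Visit Q; enqueue W, P, M, J → queue [W, P, M, J]
Visit W; enqueue X, O → queue [P, M, J, X, O]
Visit P; enqueue N, K → queue [M, J, X, O, N, K]
Visit M → queue [J, X, O, N, K]
Visit J; enqueue S, R → queue [X, O, N, K, S, R]
Visit X; enqueue V → queue [O, N, K, S, R, V]
Visit O → queue [N, K, S, R, V]
Visit N → queue [K, S, R, V]
Visit K; enqueue U, L → queue [S, R, V, U, L]
Visit S → queue [R, V, U, L]
Visit R → queue [V, U, L]
Visit V → queue [U, L]
Visit U → queue [L]
Visit L; enqueue T → queue [T]
Visit T → queue []

Visit order: Q, W, P, M, J, X, O, N, K, S, R, V, U, L, T

O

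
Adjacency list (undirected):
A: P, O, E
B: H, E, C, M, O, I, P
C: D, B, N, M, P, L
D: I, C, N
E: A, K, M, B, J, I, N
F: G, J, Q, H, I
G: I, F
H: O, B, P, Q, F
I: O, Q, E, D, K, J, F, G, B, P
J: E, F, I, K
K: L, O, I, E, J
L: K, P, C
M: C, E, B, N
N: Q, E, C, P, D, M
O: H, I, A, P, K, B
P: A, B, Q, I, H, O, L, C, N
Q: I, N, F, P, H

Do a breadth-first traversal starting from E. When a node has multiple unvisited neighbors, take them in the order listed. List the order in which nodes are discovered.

E → A → K → M → B → J → I → N → P → O → L → C → H → F → Q → D → G

Visit E; enqueue A, K, M, B, J, I, N → queue [A, K, M, B, J, I, N]
Visit A; enqueue P, O → queue [K, M, B, J, I, N, P, O]
Visit K; enqueue L → queue [M, B, J, I, N, P, O, L]
Visit M; enqueue C → queue [B, J, I, N, P, O, L, C]
Visit B; enqueue H → queue [J, I, N, P, O, L, C, H]
Visit J; enqueue F → queue [I, N, P, O, L, C, H, F]
Visit I; enqueue Q, D, G → queue [N, P, O, L, C, H, F, Q, D, G]
Visit N → queue [P, O, L, C, H, F, Q, D, G]
Visit P → queue [O, L, C, H, F, Q, D, G]
Visit O → queue [L, C, H, F, Q, D, G]
Visit L → queue [C, H, F, Q, D, G]
Visit C → queue [H, F, Q, D, G]
Visit H → queue [F, Q, D, G]
Visit F → queue [Q, D, G]
Visit Q → queue [D, G]
Visit D → queue [G]
Visit G → queue []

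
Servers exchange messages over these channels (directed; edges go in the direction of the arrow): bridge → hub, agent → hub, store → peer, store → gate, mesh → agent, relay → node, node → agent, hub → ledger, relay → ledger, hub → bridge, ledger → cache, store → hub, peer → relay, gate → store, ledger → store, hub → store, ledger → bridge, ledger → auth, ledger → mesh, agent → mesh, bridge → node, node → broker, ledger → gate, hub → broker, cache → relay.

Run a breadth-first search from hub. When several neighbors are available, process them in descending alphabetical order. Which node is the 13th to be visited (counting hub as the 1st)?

Visit hub; enqueue store, ledger, broker, bridge → queue [store, ledger, broker, bridge]
Visit store; enqueue peer, gate → queue [ledger, broker, bridge, peer, gate]
Visit ledger; enqueue mesh, cache, auth → queue [broker, bridge, peer, gate, mesh, cache, auth]
Visit broker → queue [bridge, peer, gate, mesh, cache, auth]
Visit bridge; enqueue node → queue [peer, gate, mesh, cache, auth, node]
Visit peer; enqueue relay → queue [gate, mesh, cache, auth, node, relay]
Visit gate → queue [mesh, cache, auth, node, relay]
Visit mesh; enqueue agent → queue [cache, auth, node, relay, agent]
Visit cache → queue [auth, node, relay, agent]
Visit auth → queue [node, relay, agent]
Visit node → queue [relay, agent]
Visit relay → queue [agent]
Visit agent → queue []

Visit order: hub, store, ledger, broker, bridge, peer, gate, mesh, cache, auth, node, relay, agent

agent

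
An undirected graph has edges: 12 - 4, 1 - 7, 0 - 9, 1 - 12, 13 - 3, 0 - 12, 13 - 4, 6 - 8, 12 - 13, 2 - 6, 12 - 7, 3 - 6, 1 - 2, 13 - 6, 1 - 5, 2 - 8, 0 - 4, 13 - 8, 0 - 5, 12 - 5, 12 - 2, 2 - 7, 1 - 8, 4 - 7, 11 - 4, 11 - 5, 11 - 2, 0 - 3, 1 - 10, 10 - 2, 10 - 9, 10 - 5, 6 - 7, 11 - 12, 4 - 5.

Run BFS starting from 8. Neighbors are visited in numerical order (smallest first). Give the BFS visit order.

Visit 8; enqueue 1, 2, 6, 13 → queue [1, 2, 6, 13]
Visit 1; enqueue 5, 7, 10, 12 → queue [2, 6, 13, 5, 7, 10, 12]
Visit 2; enqueue 11 → queue [6, 13, 5, 7, 10, 12, 11]
Visit 6; enqueue 3 → queue [13, 5, 7, 10, 12, 11, 3]
Visit 13; enqueue 4 → queue [5, 7, 10, 12, 11, 3, 4]
Visit 5; enqueue 0 → queue [7, 10, 12, 11, 3, 4, 0]
Visit 7 → queue [10, 12, 11, 3, 4, 0]
Visit 10; enqueue 9 → queue [12, 11, 3, 4, 0, 9]
Visit 12 → queue [11, 3, 4, 0, 9]
Visit 11 → queue [3, 4, 0, 9]
Visit 3 → queue [4, 0, 9]
Visit 4 → queue [0, 9]
Visit 0 → queue [9]
Visit 9 → queue []

8 → 1 → 2 → 6 → 13 → 5 → 7 → 10 → 12 → 11 → 3 → 4 → 0 → 9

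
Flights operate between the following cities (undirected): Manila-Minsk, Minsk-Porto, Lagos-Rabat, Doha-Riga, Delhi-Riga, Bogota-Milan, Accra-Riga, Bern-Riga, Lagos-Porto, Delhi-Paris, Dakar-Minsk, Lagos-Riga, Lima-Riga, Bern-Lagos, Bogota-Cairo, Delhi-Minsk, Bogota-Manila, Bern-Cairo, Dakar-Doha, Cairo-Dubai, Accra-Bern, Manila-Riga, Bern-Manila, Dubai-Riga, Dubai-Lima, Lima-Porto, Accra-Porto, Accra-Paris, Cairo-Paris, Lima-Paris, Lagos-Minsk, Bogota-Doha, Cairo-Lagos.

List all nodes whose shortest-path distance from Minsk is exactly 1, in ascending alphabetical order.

Dakar, Delhi, Lagos, Manila, Porto

Level 0: Minsk
Level 1: Dakar, Delhi, Lagos, Manila, Porto
Level 2: Accra, Bern, Bogota, Cairo, Doha, Lima, Paris, Rabat, Riga
Level 3: Dubai, Milan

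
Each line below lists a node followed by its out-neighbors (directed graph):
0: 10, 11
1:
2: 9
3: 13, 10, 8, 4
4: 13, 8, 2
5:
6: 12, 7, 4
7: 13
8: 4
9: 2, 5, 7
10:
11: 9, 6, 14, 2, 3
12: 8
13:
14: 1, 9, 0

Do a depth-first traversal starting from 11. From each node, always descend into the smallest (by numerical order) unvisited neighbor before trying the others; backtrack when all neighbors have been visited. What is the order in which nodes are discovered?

11, 2, 9, 5, 7, 13, 3, 4, 8, 10, 6, 12, 14, 0, 1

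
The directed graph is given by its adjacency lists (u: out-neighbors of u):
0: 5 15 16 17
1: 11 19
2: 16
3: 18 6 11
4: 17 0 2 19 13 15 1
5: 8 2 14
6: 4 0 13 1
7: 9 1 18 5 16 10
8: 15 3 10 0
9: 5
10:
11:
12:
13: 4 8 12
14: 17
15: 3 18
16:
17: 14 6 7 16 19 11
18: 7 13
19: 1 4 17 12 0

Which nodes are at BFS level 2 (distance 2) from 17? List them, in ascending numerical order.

Level 0: 17
Level 1: 6, 7, 11, 14, 16, 19
Level 2: 0, 1, 4, 5, 9, 10, 12, 13, 18
Level 3: 2, 8, 15
Level 4: 3

0, 1, 4, 5, 9, 10, 12, 13, 18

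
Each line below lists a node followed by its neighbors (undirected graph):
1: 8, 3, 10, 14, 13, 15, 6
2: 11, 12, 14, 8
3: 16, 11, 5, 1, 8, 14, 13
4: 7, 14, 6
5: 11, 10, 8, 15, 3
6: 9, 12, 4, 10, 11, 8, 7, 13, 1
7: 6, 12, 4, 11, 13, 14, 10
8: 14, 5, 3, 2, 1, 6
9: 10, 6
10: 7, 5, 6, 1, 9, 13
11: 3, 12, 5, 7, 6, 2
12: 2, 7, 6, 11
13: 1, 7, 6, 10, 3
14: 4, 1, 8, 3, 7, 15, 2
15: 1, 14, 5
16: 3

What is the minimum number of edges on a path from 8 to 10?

2

Level 0: 8
Level 1: 1, 2, 3, 5, 6, 14
Level 2: 4, 7, 9, 10, 11, 12, 13, 15, 16
10 first appears at level 2.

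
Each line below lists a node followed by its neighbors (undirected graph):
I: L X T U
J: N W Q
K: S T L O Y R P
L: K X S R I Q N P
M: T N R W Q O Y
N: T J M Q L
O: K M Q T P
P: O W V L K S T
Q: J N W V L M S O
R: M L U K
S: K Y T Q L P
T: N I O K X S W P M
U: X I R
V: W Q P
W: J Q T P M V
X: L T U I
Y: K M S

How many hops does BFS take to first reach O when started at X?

2

Level 0: X
Level 1: I, L, T, U
Level 2: K, M, N, O, P, Q, R, S, W
Level 3: J, V, Y
O first appears at level 2.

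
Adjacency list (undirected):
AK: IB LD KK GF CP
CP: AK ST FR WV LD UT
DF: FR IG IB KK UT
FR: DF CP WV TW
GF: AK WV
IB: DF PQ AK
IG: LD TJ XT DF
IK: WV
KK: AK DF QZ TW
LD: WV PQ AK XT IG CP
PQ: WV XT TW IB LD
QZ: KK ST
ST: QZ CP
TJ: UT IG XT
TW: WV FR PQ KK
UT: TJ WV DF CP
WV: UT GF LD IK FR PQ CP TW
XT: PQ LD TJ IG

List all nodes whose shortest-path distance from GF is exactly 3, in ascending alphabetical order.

DF, IG, QZ, ST, TJ, XT

Level 0: GF
Level 1: AK, WV
Level 2: CP, FR, IB, IK, KK, LD, PQ, TW, UT
Level 3: DF, IG, QZ, ST, TJ, XT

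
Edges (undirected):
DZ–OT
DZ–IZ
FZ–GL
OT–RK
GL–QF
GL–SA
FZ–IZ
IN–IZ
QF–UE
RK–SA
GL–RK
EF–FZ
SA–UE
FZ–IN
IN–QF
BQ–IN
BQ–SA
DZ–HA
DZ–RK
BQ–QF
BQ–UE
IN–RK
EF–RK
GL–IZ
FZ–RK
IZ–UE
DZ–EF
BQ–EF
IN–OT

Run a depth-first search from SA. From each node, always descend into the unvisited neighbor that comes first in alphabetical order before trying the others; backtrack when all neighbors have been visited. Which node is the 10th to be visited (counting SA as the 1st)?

Visit SA
SA → BQ
BQ → EF
EF → DZ
DZ → HA
DZ → IZ
IZ → FZ
FZ → GL
GL → QF
QF → IN
IN → OT
OT → RK
QF → UE

Visit order: SA, BQ, EF, DZ, HA, IZ, FZ, GL, QF, IN, OT, RK, UE

IN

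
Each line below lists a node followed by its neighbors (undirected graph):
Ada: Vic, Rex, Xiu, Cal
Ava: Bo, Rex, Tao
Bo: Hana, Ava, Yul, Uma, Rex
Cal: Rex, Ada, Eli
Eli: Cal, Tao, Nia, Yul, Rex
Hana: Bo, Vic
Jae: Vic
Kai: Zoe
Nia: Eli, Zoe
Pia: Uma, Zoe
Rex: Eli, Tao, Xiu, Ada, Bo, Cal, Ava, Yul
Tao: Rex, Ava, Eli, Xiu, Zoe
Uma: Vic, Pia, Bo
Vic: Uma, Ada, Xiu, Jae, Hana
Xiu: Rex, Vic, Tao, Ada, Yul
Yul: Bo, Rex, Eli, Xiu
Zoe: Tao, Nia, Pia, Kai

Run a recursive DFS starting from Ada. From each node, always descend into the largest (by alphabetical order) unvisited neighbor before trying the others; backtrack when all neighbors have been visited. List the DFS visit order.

Ada, Xiu, Yul, Rex, Tao, Zoe, Pia, Uma, Vic, Jae, Hana, Bo, Ava, Nia, Eli, Cal, Kai

Visit Ada
Ada → Xiu
Xiu → Yul
Yul → Rex
Rex → Tao
Tao → Zoe
Zoe → Pia
Pia → Uma
Uma → Vic
Vic → Jae
Vic → Hana
Hana → Bo
Bo → Ava
Zoe → Nia
Nia → Eli
Eli → Cal
Zoe → Kai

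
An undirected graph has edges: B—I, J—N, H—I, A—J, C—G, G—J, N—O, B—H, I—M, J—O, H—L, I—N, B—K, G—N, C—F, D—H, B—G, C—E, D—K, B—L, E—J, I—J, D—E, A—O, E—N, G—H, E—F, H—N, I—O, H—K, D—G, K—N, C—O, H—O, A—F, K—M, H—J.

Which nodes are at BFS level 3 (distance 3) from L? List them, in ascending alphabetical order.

A, C, E, M

Level 0: L
Level 1: B, H
Level 2: D, G, I, J, K, N, O
Level 3: A, C, E, M
Level 4: F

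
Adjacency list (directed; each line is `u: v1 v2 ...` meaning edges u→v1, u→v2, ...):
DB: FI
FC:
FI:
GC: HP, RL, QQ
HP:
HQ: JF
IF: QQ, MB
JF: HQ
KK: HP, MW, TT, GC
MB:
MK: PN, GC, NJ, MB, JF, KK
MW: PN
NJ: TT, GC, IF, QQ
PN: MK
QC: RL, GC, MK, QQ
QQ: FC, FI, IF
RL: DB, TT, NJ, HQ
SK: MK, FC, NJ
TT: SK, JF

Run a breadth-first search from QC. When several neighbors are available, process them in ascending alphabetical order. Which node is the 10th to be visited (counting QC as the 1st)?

NJ

Visit QC; enqueue GC, MK, QQ, RL → queue [GC, MK, QQ, RL]
Visit GC; enqueue HP → queue [MK, QQ, RL, HP]
Visit MK; enqueue JF, KK, MB, NJ, PN → queue [QQ, RL, HP, JF, KK, MB, NJ, PN]
Visit QQ; enqueue FC, FI, IF → queue [RL, HP, JF, KK, MB, NJ, PN, FC, FI, IF]
Visit RL; enqueue DB, HQ, TT → queue [HP, JF, KK, MB, NJ, PN, FC, FI, IF, DB, HQ, TT]
Visit HP → queue [JF, KK, MB, NJ, PN, FC, FI, IF, DB, HQ, TT]
Visit JF → queue [KK, MB, NJ, PN, FC, FI, IF, DB, HQ, TT]
Visit KK; enqueue MW → queue [MB, NJ, PN, FC, FI, IF, DB, HQ, TT, MW]
Visit MB → queue [NJ, PN, FC, FI, IF, DB, HQ, TT, MW]
Visit NJ → queue [PN, FC, FI, IF, DB, HQ, TT, MW]
Visit PN → queue [FC, FI, IF, DB, HQ, TT, MW]
Visit FC → queue [FI, IF, DB, HQ, TT, MW]
Visit FI → queue [IF, DB, HQ, TT, MW]
Visit IF → queue [DB, HQ, TT, MW]
Visit DB → queue [HQ, TT, MW]
Visit HQ → queue [TT, MW]
Visit TT; enqueue SK → queue [MW, SK]
Visit MW → queue [SK]
Visit SK → queue []

Visit order: QC, GC, MK, QQ, RL, HP, JF, KK, MB, NJ, PN, FC, FI, IF, DB, HQ, TT, MW, SK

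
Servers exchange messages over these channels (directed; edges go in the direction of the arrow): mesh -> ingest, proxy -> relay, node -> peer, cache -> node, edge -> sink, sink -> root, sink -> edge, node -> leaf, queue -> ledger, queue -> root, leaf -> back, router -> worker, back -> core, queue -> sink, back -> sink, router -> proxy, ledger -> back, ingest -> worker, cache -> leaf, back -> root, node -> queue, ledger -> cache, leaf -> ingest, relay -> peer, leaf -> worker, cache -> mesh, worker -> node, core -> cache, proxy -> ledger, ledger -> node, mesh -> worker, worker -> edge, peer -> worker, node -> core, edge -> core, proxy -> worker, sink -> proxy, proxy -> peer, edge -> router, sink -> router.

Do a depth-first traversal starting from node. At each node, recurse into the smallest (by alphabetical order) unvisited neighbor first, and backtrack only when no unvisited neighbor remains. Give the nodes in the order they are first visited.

Visit node
node → core
core → cache
cache → leaf
leaf → back
back → root
back → sink
sink → edge
edge → router
router → proxy
proxy → ledger
proxy → peer
peer → worker
proxy → relay
leaf → ingest
cache → mesh
node → queue

node, core, cache, leaf, back, root, sink, edge, router, proxy, ledger, peer, worker, relay, ingest, mesh, queue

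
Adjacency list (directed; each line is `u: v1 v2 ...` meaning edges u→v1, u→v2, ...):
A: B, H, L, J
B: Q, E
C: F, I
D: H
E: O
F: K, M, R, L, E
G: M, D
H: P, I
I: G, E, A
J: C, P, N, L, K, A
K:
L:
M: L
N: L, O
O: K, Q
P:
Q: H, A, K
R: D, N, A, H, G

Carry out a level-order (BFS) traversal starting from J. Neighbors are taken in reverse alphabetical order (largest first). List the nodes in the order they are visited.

J -> P -> N -> L -> K -> C -> A -> O -> I -> F -> H -> B -> Q -> G -> E -> R -> M -> D

Visit J; enqueue P, N, L, K, C, A → queue [P, N, L, K, C, A]
Visit P → queue [N, L, K, C, A]
Visit N; enqueue O → queue [L, K, C, A, O]
Visit L → queue [K, C, A, O]
Visit K → queue [C, A, O]
Visit C; enqueue I, F → queue [A, O, I, F]
Visit A; enqueue H, B → queue [O, I, F, H, B]
Visit O; enqueue Q → queue [I, F, H, B, Q]
Visit I; enqueue G, E → queue [F, H, B, Q, G, E]
Visit F; enqueue R, M → queue [H, B, Q, G, E, R, M]
Visit H → queue [B, Q, G, E, R, M]
Visit B → queue [Q, G, E, R, M]
Visit Q → queue [G, E, R, M]
Visit G; enqueue D → queue [E, R, M, D]
Visit E → queue [R, M, D]
Visit R → queue [M, D]
Visit M → queue [D]
Visit D → queue []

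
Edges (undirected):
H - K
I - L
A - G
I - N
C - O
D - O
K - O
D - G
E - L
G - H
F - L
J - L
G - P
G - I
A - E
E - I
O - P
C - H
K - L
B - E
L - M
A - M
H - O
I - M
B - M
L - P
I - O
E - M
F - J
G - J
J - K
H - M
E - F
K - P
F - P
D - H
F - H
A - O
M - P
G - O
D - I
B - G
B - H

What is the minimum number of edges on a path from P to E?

Level 0: P
Level 1: F, G, K, L, M, O
Level 2: A, B, C, D, E, H, I, J
Level 3: N
E first appears at level 2.

2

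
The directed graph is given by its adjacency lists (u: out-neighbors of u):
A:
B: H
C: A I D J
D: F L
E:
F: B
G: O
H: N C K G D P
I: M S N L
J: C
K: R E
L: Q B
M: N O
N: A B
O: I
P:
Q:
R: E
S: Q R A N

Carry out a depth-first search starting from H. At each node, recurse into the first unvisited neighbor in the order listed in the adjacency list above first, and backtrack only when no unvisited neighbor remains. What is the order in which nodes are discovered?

H -> N -> A -> B -> C -> I -> M -> O -> S -> Q -> R -> E -> L -> D -> F -> J -> K -> G -> P

Visit H
H → N
N → A
N → B
H → C
C → I
I → M
M → O
I → S
S → Q
S → R
R → E
I → L
C → D
D → F
C → J
H → K
H → G
H → P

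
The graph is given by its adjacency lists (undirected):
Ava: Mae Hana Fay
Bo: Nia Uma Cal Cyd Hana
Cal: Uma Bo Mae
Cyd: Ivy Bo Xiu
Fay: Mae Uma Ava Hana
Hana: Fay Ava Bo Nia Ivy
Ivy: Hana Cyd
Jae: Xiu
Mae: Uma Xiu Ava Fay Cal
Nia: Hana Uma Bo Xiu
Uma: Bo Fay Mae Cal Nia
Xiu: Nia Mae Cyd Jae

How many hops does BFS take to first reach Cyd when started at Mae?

2

Level 0: Mae
Level 1: Ava, Cal, Fay, Uma, Xiu
Level 2: Bo, Cyd, Hana, Jae, Nia
Level 3: Ivy
Cyd first appears at level 2.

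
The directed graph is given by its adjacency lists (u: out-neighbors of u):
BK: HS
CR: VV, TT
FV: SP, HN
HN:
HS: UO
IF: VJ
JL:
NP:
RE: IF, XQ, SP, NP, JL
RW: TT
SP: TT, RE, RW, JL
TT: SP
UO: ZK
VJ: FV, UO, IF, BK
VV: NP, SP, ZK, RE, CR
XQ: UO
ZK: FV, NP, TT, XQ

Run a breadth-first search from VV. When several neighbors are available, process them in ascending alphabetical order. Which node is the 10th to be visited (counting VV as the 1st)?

Visit VV; enqueue CR, NP, RE, SP, ZK → queue [CR, NP, RE, SP, ZK]
Visit CR; enqueue TT → queue [NP, RE, SP, ZK, TT]
Visit NP → queue [RE, SP, ZK, TT]
Visit RE; enqueue IF, JL, XQ → queue [SP, ZK, TT, IF, JL, XQ]
Visit SP; enqueue RW → queue [ZK, TT, IF, JL, XQ, RW]
Visit ZK; enqueue FV → queue [TT, IF, JL, XQ, RW, FV]
Visit TT → queue [IF, JL, XQ, RW, FV]
Visit IF; enqueue VJ → queue [JL, XQ, RW, FV, VJ]
Visit JL → queue [XQ, RW, FV, VJ]
Visit XQ; enqueue UO → queue [RW, FV, VJ, UO]
Visit RW → queue [FV, VJ, UO]
Visit FV; enqueue HN → queue [VJ, UO, HN]
Visit VJ; enqueue BK → queue [UO, HN, BK]
Visit UO → queue [HN, BK]
Visit HN → queue [BK]
Visit BK; enqueue HS → queue [HS]
Visit HS → queue []

Visit order: VV, CR, NP, RE, SP, ZK, TT, IF, JL, XQ, RW, FV, VJ, UO, HN, BK, HS

XQ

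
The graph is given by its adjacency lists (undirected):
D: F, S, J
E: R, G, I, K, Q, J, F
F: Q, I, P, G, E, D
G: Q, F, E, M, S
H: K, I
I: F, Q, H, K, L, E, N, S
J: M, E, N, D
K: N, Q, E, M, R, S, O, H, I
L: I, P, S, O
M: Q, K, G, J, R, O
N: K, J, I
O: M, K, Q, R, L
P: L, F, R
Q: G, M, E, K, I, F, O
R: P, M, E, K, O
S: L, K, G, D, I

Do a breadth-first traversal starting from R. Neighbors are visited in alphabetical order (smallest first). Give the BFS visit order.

Visit R; enqueue E, K, M, O, P → queue [E, K, M, O, P]
Visit E; enqueue F, G, I, J, Q → queue [K, M, O, P, F, G, I, J, Q]
Visit K; enqueue H, N, S → queue [M, O, P, F, G, I, J, Q, H, N, S]
Visit M → queue [O, P, F, G, I, J, Q, H, N, S]
Visit O; enqueue L → queue [P, F, G, I, J, Q, H, N, S, L]
Visit P → queue [F, G, I, J, Q, H, N, S, L]
Visit F; enqueue D → queue [G, I, J, Q, H, N, S, L, D]
Visit G → queue [I, J, Q, H, N, S, L, D]
Visit I → queue [J, Q, H, N, S, L, D]
Visit J → queue [Q, H, N, S, L, D]
Visit Q → queue [H, N, S, L, D]
Visit H → queue [N, S, L, D]
Visit N → queue [S, L, D]
Visit S → queue [L, D]
Visit L → queue [D]
Visit D → queue []

R -> E -> K -> M -> O -> P -> F -> G -> I -> J -> Q -> H -> N -> S -> L -> D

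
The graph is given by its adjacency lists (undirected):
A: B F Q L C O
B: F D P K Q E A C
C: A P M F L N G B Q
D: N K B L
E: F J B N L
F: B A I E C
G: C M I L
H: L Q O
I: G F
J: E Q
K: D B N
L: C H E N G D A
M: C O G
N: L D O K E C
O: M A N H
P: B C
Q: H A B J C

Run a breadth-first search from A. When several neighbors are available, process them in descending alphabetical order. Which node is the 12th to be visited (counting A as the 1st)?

G

Visit A; enqueue Q, O, L, F, C, B → queue [Q, O, L, F, C, B]
Visit Q; enqueue J, H → queue [O, L, F, C, B, J, H]
Visit O; enqueue N, M → queue [L, F, C, B, J, H, N, M]
Visit L; enqueue G, E, D → queue [F, C, B, J, H, N, M, G, E, D]
Visit F; enqueue I → queue [C, B, J, H, N, M, G, E, D, I]
Visit C; enqueue P → queue [B, J, H, N, M, G, E, D, I, P]
Visit B; enqueue K → queue [J, H, N, M, G, E, D, I, P, K]
Visit J → queue [H, N, M, G, E, D, I, P, K]
Visit H → queue [N, M, G, E, D, I, P, K]
Visit N → queue [M, G, E, D, I, P, K]
Visit M → queue [G, E, D, I, P, K]
Visit G → queue [E, D, I, P, K]
Visit E → queue [D, I, P, K]
Visit D → queue [I, P, K]
Visit I → queue [P, K]
Visit P → queue [K]
Visit K → queue []

Visit order: A, Q, O, L, F, C, B, J, H, N, M, G, E, D, I, P, K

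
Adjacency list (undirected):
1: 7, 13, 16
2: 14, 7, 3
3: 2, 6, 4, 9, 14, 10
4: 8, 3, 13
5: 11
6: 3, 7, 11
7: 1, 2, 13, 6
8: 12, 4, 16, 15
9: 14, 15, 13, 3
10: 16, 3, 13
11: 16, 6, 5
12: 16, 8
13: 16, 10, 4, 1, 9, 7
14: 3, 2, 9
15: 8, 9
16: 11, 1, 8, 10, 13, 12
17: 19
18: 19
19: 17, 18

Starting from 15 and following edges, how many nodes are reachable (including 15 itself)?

16

BFS from 15 visits: 15, 8, 9, 12, 4, 16, 14, 13, 3, 11, 1, 10, 2, 7, 6, 5
Reachable nodes: 16 of 19 total.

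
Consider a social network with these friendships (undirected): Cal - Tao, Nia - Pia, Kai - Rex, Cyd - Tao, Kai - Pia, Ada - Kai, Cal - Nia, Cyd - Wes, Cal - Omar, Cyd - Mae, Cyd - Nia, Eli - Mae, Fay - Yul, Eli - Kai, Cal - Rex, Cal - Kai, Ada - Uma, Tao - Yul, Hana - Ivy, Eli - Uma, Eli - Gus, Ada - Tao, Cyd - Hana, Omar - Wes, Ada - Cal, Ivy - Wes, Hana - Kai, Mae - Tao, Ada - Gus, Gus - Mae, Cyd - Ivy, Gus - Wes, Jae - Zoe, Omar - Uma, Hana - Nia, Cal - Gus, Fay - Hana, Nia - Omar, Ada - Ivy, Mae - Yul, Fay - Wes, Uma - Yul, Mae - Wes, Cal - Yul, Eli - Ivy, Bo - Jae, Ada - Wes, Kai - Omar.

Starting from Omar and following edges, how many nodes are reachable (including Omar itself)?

BFS from Omar visits: Omar, Wes, Uma, Nia, Kai, Cal, Mae, Ivy, Gus, Fay, Cyd, Ada, Yul, Eli, Pia, Hana, Rex, Tao
Reachable nodes: 18 of 21 total.

18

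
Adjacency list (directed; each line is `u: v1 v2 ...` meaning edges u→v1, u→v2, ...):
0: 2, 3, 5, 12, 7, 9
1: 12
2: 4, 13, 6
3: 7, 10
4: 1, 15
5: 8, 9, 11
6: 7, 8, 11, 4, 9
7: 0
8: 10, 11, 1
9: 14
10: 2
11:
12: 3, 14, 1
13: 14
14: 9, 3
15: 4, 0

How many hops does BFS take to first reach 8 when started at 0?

2

Level 0: 0
Level 1: 2, 3, 5, 7, 9, 12
Level 2: 1, 4, 6, 8, 10, 11, 13, 14
Level 3: 15
8 first appears at level 2.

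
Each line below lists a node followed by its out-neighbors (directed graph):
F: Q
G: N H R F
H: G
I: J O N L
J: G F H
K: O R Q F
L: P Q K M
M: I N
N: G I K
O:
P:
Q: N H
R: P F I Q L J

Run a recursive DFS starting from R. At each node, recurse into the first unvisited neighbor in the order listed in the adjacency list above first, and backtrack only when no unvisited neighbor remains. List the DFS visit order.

R, P, F, Q, N, G, H, I, J, O, L, K, M

Visit R
R → P
R → F
F → Q
Q → N
N → G
G → H
N → I
I → J
I → O
I → L
L → K
L → M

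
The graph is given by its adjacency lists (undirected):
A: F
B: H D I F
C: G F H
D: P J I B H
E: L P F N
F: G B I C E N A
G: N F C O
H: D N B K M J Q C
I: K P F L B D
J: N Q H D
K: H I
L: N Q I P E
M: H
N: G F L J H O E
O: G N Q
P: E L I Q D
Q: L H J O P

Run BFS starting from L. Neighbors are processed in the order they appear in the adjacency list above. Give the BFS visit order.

L, N, Q, I, P, E, G, F, J, H, O, K, B, D, C, A, M

Visit L; enqueue N, Q, I, P, E → queue [N, Q, I, P, E]
Visit N; enqueue G, F, J, H, O → queue [Q, I, P, E, G, F, J, H, O]
Visit Q → queue [I, P, E, G, F, J, H, O]
Visit I; enqueue K, B, D → queue [P, E, G, F, J, H, O, K, B, D]
Visit P → queue [E, G, F, J, H, O, K, B, D]
Visit E → queue [G, F, J, H, O, K, B, D]
Visit G; enqueue C → queue [F, J, H, O, K, B, D, C]
Visit F; enqueue A → queue [J, H, O, K, B, D, C, A]
Visit J → queue [H, O, K, B, D, C, A]
Visit H; enqueue M → queue [O, K, B, D, C, A, M]
Visit O → queue [K, B, D, C, A, M]
Visit K → queue [B, D, C, A, M]
Visit B → queue [D, C, A, M]
Visit D → queue [C, A, M]
Visit C → queue [A, M]
Visit A → queue [M]
Visit M → queue []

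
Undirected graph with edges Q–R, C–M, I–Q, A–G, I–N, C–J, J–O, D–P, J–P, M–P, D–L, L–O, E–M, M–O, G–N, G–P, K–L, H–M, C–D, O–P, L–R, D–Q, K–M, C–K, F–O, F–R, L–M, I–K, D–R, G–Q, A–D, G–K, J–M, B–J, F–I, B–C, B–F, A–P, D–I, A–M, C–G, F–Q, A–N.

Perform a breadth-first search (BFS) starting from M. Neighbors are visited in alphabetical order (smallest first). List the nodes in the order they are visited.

M A C E H J K L O P D G N B I R F Q

Visit M; enqueue A, C, E, H, J, K, L, O, P → queue [A, C, E, H, J, K, L, O, P]
Visit A; enqueue D, G, N → queue [C, E, H, J, K, L, O, P, D, G, N]
Visit C; enqueue B → queue [E, H, J, K, L, O, P, D, G, N, B]
Visit E → queue [H, J, K, L, O, P, D, G, N, B]
Visit H → queue [J, K, L, O, P, D, G, N, B]
Visit J → queue [K, L, O, P, D, G, N, B]
Visit K; enqueue I → queue [L, O, P, D, G, N, B, I]
Visit L; enqueue R → queue [O, P, D, G, N, B, I, R]
Visit O; enqueue F → queue [P, D, G, N, B, I, R, F]
Visit P → queue [D, G, N, B, I, R, F]
Visit D; enqueue Q → queue [G, N, B, I, R, F, Q]
Visit G → queue [N, B, I, R, F, Q]
Visit N → queue [B, I, R, F, Q]
Visit B → queue [I, R, F, Q]
Visit I → queue [R, F, Q]
Visit R → queue [F, Q]
Visit F → queue [Q]
Visit Q → queue []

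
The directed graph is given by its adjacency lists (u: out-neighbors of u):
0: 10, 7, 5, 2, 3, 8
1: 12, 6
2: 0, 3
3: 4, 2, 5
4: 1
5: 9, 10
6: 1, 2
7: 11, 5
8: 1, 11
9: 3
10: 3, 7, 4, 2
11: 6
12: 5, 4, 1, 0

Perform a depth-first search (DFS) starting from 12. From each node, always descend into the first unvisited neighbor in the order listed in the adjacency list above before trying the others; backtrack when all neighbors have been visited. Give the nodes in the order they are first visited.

Visit 12
12 → 5
5 → 9
9 → 3
3 → 4
4 → 1
1 → 6
6 → 2
2 → 0
0 → 10
10 → 7
7 → 11
0 → 8

12 -> 5 -> 9 -> 3 -> 4 -> 1 -> 6 -> 2 -> 0 -> 10 -> 7 -> 11 -> 8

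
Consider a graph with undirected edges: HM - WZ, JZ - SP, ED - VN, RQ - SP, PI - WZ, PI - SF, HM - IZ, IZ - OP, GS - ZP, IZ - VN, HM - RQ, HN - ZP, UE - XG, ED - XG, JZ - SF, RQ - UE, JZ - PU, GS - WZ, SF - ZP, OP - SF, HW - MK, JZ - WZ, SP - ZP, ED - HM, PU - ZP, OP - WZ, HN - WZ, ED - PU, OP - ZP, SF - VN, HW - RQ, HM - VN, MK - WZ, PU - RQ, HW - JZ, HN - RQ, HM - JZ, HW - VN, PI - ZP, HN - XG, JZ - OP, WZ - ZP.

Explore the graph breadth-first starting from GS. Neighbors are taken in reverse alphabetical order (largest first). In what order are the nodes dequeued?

Visit GS; enqueue ZP, WZ → queue [ZP, WZ]
Visit ZP; enqueue SP, SF, PU, PI, OP, HN → queue [WZ, SP, SF, PU, PI, OP, HN]
Visit WZ; enqueue MK, JZ, HM → queue [SP, SF, PU, PI, OP, HN, MK, JZ, HM]
Visit SP; enqueue RQ → queue [SF, PU, PI, OP, HN, MK, JZ, HM, RQ]
Visit SF; enqueue VN → queue [PU, PI, OP, HN, MK, JZ, HM, RQ, VN]
Visit PU; enqueue ED → queue [PI, OP, HN, MK, JZ, HM, RQ, VN, ED]
Visit PI → queue [OP, HN, MK, JZ, HM, RQ, VN, ED]
Visit OP; enqueue IZ → queue [HN, MK, JZ, HM, RQ, VN, ED, IZ]
Visit HN; enqueue XG → queue [MK, JZ, HM, RQ, VN, ED, IZ, XG]
Visit MK; enqueue HW → queue [JZ, HM, RQ, VN, ED, IZ, XG, HW]
Visit JZ → queue [HM, RQ, VN, ED, IZ, XG, HW]
Visit HM → queue [RQ, VN, ED, IZ, XG, HW]
Visit RQ; enqueue UE → queue [VN, ED, IZ, XG, HW, UE]
Visit VN → queue [ED, IZ, XG, HW, UE]
Visit ED → queue [IZ, XG, HW, UE]
Visit IZ → queue [XG, HW, UE]
Visit XG → queue [HW, UE]
Visit HW → queue [UE]
Visit UE → queue []

GS → ZP → WZ → SP → SF → PU → PI → OP → HN → MK → JZ → HM → RQ → VN → ED → IZ → XG → HW → UE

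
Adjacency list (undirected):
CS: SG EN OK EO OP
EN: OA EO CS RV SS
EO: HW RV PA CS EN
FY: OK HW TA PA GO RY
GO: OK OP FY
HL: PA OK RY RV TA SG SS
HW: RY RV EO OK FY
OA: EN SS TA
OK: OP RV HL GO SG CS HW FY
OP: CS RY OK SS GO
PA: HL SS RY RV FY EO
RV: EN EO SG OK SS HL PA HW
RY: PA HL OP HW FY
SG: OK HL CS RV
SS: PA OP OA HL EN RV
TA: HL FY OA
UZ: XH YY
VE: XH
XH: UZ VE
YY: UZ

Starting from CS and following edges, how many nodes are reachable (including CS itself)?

16

BFS from CS visits: CS, EN, EO, OK, OP, SG, OA, RV, SS, HW, PA, FY, GO, HL, RY, TA
Reachable nodes: 16 of 20 total.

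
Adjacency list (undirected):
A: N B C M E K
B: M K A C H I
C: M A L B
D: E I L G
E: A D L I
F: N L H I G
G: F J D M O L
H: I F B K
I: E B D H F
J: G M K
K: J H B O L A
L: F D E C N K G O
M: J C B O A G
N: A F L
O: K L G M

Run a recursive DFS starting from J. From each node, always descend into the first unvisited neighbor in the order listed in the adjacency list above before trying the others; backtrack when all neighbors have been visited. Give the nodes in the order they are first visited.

J G F N A B M C L D E I H K O

Visit J
J → G
G → F
F → N
N → A
A → B
B → M
M → C
C → L
L → D
D → E
E → I
I → H
H → K
K → O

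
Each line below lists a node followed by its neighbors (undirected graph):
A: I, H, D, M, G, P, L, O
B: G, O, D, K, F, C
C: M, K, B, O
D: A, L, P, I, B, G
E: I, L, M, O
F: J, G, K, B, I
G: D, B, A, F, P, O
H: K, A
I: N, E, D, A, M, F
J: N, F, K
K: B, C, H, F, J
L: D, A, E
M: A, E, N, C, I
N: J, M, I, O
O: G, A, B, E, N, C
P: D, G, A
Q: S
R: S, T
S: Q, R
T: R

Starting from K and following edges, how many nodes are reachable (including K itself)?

BFS from K visits: K, B, C, F, H, J, D, G, O, M, I, A, N, L, P, E
Reachable nodes: 16 of 20 total.

16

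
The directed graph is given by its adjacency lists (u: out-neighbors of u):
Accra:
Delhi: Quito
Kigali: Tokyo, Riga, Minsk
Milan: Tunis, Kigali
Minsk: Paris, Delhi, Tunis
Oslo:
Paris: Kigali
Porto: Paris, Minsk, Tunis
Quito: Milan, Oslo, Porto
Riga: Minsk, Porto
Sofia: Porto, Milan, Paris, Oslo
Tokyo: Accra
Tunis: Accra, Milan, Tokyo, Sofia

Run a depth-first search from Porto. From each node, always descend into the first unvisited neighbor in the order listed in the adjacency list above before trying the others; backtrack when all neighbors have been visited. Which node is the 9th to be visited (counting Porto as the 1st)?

Quito

Visit Porto
Porto → Paris
Paris → Kigali
Kigali → Tokyo
Tokyo → Accra
Kigali → Riga
Riga → Minsk
Minsk → Delhi
Delhi → Quito
Quito → Milan
Milan → Tunis
Tunis → Sofia
Sofia → Oslo

Visit order: Porto, Paris, Kigali, Tokyo, Accra, Riga, Minsk, Delhi, Quito, Milan, Tunis, Sofia, Oslo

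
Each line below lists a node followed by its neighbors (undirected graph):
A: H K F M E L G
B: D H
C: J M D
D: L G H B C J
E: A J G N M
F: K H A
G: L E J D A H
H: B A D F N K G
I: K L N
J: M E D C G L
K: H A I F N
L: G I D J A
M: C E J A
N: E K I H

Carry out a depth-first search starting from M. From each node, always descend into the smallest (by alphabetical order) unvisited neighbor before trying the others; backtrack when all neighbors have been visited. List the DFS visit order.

M, A, E, G, D, B, H, F, K, I, L, J, C, N

Visit M
M → A
A → E
E → G
G → D
D → B
B → H
H → F
F → K
K → I
I → L
L → J
J → C
I → N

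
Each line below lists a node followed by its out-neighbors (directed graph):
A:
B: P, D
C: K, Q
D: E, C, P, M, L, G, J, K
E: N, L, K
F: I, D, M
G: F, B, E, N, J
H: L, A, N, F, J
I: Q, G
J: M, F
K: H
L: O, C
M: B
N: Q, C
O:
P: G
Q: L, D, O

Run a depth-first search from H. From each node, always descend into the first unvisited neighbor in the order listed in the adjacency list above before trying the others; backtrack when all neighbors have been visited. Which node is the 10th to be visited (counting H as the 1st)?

Visit H
H → L
L → O
L → C
C → K
C → Q
Q → D
D → E
E → N
D → P
P → G
G → F
F → I
F → M
M → B
G → J
H → A

Visit order: H, L, O, C, K, Q, D, E, N, P, G, F, I, M, B, J, A

P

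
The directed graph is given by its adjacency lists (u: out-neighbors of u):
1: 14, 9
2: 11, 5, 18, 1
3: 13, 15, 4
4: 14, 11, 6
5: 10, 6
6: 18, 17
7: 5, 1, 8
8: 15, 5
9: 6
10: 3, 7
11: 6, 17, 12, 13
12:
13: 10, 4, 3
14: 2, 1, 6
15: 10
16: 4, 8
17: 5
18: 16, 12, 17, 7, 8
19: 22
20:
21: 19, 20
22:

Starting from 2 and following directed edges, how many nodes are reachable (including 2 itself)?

18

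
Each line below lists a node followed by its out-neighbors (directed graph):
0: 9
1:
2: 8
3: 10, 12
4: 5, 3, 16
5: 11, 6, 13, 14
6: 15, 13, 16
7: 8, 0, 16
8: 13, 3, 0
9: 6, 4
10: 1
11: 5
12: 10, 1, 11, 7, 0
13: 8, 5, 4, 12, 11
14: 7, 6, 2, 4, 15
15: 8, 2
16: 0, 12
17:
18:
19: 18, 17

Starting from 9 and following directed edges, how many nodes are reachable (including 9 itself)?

17

BFS from 9 visits: 9, 6, 4, 16, 15, 13, 5, 3, 12, 0, 8, 2, 11, 14, 10, 7, 1
Reachable nodes: 17 of 20 total.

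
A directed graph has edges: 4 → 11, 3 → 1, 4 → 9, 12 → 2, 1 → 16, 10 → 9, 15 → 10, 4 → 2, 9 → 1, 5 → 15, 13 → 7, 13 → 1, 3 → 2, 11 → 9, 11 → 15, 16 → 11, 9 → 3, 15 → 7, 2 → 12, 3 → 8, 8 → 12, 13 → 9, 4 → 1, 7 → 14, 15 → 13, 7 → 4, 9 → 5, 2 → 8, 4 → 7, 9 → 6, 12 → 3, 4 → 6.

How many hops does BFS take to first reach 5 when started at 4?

Level 0: 4
Level 1: 1, 2, 6, 7, 9, 11
Level 2: 3, 5, 8, 12, 14, 15, 16
Level 3: 10, 13
5 first appears at level 2.

2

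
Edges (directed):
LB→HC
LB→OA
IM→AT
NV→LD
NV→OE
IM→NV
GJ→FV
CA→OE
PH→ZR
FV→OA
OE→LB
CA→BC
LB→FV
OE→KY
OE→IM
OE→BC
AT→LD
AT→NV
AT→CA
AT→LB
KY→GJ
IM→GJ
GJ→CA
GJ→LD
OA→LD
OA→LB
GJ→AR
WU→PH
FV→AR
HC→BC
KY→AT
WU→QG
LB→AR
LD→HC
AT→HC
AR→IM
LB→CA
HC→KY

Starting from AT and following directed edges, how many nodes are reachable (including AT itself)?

14

BFS from AT visits: AT, CA, HC, LB, LD, NV, BC, OE, KY, AR, FV, OA, IM, GJ
Reachable nodes: 14 of 18 total.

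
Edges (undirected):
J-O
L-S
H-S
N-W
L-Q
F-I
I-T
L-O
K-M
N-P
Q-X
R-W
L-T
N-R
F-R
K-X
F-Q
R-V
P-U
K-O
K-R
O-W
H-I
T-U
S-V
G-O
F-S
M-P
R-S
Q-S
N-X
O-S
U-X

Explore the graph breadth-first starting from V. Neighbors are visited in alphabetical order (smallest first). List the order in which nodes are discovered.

Visit V; enqueue R, S → queue [R, S]
Visit R; enqueue F, K, N, W → queue [S, F, K, N, W]
Visit S; enqueue H, L, O, Q → queue [F, K, N, W, H, L, O, Q]
Visit F; enqueue I → queue [K, N, W, H, L, O, Q, I]
Visit K; enqueue M, X → queue [N, W, H, L, O, Q, I, M, X]
Visit N; enqueue P → queue [W, H, L, O, Q, I, M, X, P]
Visit W → queue [H, L, O, Q, I, M, X, P]
Visit H → queue [L, O, Q, I, M, X, P]
Visit L; enqueue T → queue [O, Q, I, M, X, P, T]
Visit O; enqueue G, J → queue [Q, I, M, X, P, T, G, J]
Visit Q → queue [I, M, X, P, T, G, J]
Visit I → queue [M, X, P, T, G, J]
Visit M → queue [X, P, T, G, J]
Visit X; enqueue U → queue [P, T, G, J, U]
Visit P → queue [T, G, J, U]
Visit T → queue [G, J, U]
Visit G → queue [J, U]
Visit J → queue [U]
Visit U → queue []

V → R → S → F → K → N → W → H → L → O → Q → I → M → X → P → T → G → J → U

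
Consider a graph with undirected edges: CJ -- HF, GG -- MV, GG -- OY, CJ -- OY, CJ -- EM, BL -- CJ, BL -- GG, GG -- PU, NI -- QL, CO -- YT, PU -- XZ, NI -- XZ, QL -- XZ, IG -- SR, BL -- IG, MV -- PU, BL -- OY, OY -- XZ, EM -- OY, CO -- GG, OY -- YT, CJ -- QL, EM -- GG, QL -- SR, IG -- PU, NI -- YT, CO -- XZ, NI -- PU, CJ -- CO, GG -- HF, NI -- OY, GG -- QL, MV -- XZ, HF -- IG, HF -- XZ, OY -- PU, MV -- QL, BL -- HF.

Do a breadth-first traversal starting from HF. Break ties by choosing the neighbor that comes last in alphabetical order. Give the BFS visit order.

HF, XZ, IG, GG, CJ, BL, QL, PU, OY, NI, MV, CO, SR, EM, YT

Visit HF; enqueue XZ, IG, GG, CJ, BL → queue [XZ, IG, GG, CJ, BL]
Visit XZ; enqueue QL, PU, OY, NI, MV, CO → queue [IG, GG, CJ, BL, QL, PU, OY, NI, MV, CO]
Visit IG; enqueue SR → queue [GG, CJ, BL, QL, PU, OY, NI, MV, CO, SR]
Visit GG; enqueue EM → queue [CJ, BL, QL, PU, OY, NI, MV, CO, SR, EM]
Visit CJ → queue [BL, QL, PU, OY, NI, MV, CO, SR, EM]
Visit BL → queue [QL, PU, OY, NI, MV, CO, SR, EM]
Visit QL → queue [PU, OY, NI, MV, CO, SR, EM]
Visit PU → queue [OY, NI, MV, CO, SR, EM]
Visit OY; enqueue YT → queue [NI, MV, CO, SR, EM, YT]
Visit NI → queue [MV, CO, SR, EM, YT]
Visit MV → queue [CO, SR, EM, YT]
Visit CO → queue [SR, EM, YT]
Visit SR → queue [EM, YT]
Visit EM → queue [YT]
Visit YT → queue []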